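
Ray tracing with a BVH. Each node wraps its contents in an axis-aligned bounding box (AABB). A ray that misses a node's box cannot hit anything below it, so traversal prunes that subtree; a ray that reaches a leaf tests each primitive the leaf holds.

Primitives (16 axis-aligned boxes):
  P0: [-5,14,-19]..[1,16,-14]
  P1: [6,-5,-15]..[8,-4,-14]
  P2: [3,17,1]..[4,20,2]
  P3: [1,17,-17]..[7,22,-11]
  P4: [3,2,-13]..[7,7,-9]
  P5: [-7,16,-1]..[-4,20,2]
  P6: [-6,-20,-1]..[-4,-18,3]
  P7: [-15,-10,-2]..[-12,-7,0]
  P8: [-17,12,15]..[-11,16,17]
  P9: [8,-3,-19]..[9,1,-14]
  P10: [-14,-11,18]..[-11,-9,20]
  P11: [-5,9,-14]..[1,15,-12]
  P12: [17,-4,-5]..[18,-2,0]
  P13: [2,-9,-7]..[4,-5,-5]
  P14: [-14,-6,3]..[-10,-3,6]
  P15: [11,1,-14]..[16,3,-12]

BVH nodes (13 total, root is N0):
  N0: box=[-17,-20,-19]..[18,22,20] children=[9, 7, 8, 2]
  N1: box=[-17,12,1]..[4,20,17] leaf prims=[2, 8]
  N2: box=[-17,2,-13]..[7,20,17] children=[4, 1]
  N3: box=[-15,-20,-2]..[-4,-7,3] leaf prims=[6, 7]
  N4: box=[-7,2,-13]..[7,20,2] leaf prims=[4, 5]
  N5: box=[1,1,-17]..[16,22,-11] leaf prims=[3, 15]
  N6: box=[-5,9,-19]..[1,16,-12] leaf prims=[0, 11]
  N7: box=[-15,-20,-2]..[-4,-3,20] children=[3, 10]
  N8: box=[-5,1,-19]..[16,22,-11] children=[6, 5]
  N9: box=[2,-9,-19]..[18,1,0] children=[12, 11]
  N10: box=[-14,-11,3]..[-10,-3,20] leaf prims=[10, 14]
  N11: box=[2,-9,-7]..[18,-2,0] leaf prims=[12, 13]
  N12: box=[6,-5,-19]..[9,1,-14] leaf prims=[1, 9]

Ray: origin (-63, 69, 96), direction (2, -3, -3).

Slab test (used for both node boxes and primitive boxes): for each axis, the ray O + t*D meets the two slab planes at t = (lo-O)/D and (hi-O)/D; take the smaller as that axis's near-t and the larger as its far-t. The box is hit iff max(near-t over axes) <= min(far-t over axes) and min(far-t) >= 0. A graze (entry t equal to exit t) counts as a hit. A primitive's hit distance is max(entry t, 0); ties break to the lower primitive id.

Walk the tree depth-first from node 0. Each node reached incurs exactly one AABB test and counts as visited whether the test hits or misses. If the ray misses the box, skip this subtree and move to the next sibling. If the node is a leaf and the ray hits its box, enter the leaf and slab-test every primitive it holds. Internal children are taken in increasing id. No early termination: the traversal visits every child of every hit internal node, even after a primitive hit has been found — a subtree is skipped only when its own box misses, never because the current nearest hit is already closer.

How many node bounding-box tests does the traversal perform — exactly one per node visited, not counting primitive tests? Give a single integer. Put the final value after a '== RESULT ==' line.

Walk:
N0 x:[23,81/2] y:[47/3,89/3] z:[76/3,115/3] -> hit [76/3,89/3], descend [2, 7, 8, 9]
  N2 x:[23,35] y:[49/3,67/3] z:[79/3,109/3] -> miss, prune
  N7 x:[24,59/2] y:[24,89/3] z:[76/3,98/3] -> hit [76/3,59/2], descend [3, 10]
    N3 x:[24,59/2] y:[76/3,89/3] z:[31,98/3] -> miss, prune
    N10 x:[49/2,53/2] y:[24,80/3] z:[76/3,31] -> hit [76/3,53/2] leaf, test {P10@t=26, P14(miss)}
  N8 x:[29,79/2] y:[47/3,68/3] z:[107/3,115/3] -> miss, prune
  N9 x:[65/2,81/2] y:[68/3,26] z:[32,115/3] -> miss, prune

order=[0, 2, 7, 3, 10, 8, 9]  |boxes|=7  |leaves|=1  hit=P10

== RESULT ==
7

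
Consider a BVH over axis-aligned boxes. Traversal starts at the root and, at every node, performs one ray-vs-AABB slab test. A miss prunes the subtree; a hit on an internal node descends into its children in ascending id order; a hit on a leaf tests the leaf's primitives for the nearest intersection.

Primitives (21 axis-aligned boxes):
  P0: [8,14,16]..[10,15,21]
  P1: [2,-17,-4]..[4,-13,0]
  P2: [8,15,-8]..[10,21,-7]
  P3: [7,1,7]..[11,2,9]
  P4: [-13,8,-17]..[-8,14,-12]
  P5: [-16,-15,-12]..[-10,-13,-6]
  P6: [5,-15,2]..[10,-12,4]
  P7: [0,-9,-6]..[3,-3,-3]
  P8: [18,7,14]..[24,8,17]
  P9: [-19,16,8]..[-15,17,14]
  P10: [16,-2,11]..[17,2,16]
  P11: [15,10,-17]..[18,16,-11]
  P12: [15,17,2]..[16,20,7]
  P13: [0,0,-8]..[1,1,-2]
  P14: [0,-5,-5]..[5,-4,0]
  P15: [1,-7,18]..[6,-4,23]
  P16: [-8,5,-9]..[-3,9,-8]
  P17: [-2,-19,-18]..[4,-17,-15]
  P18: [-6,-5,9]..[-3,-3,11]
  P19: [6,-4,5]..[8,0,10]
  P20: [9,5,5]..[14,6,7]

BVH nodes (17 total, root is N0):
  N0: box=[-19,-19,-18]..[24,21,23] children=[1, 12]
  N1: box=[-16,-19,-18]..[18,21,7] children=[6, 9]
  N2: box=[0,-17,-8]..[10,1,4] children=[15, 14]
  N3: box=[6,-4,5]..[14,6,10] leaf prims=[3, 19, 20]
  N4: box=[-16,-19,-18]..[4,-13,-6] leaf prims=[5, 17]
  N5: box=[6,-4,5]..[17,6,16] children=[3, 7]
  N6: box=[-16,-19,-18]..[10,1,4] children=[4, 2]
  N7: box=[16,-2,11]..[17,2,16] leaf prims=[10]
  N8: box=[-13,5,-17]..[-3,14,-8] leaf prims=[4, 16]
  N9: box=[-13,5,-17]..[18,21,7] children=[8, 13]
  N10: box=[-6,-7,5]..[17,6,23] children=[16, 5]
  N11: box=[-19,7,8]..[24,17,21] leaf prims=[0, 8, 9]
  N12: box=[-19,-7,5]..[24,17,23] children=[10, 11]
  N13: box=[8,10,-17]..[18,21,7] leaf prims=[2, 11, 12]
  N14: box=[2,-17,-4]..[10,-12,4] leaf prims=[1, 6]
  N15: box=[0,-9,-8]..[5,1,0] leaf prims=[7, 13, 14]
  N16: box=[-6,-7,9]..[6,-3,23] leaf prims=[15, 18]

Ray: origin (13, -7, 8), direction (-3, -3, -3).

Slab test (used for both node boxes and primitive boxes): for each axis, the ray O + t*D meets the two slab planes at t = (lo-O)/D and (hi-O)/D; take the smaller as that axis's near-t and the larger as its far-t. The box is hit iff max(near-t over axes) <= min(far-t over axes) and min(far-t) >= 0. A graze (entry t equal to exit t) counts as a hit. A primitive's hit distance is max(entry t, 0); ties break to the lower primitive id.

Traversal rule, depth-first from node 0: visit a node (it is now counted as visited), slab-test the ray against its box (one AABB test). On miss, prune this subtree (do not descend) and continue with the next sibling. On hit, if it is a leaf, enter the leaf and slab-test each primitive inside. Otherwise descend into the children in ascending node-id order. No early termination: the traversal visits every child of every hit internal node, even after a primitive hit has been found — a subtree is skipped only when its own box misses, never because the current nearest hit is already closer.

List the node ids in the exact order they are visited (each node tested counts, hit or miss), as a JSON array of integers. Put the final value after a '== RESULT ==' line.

Walk:
N0 x:[-11/3,32/3] y:[-28/3,4] z:[-5,26/3] -> hit [-11/3,4], descend [1, 12]
  N1 x:[-5/3,29/3] y:[-28/3,4] z:[1/3,26/3] -> hit [1/3,4], descend [6, 9]
    N6 x:[1,29/3] y:[-8/3,4] z:[4/3,26/3] -> hit [4/3,4], descend [2, 4]
      N2 x:[1,13/3] y:[-8/3,10/3] z:[4/3,16/3] -> hit [4/3,10/3], descend [14, 15]
        N14 x:[1,11/3] y:[5/3,10/3] z:[4/3,4] -> hit [5/3,10/3] leaf, test {P1@t=3, P6@t=5/3}
        N15 x:[8/3,13/3] y:[-8/3,2/3] z:[8/3,16/3] -> miss, prune
      N4 x:[3,29/3] y:[2,4] z:[14/3,26/3] -> miss, prune
    N9 x:[-5/3,26/3] y:[-28/3,-4] z:[1/3,25/3] -> miss, prune
  N12 x:[-11/3,32/3] y:[-8,0] z:[-5,1] -> hit [-11/3,0], descend [10, 11]
    N10 x:[-4/3,19/3] y:[-13/3,0] z:[-5,1] -> hit [-4/3,0], descend [5, 16]
      N5 x:[-4/3,7/3] y:[-13/3,-1] z:[-8/3,1] -> miss, prune
      N16 x:[7/3,19/3] y:[-4/3,0] z:[-5,-1/3] -> miss, prune
    N11 x:[-11/3,32/3] y:[-8,-14/3] z:[-13/3,0] -> miss, prune

13 AABB tests over nodes [0, 1, 6, 2, 14, 15, 4, 9, 12, 10, 5, 16, 11]; 1 leaf entered; closest P6.

== RESULT ==
[0, 1, 6, 2, 14, 15, 4, 9, 12, 10, 5, 16, 11]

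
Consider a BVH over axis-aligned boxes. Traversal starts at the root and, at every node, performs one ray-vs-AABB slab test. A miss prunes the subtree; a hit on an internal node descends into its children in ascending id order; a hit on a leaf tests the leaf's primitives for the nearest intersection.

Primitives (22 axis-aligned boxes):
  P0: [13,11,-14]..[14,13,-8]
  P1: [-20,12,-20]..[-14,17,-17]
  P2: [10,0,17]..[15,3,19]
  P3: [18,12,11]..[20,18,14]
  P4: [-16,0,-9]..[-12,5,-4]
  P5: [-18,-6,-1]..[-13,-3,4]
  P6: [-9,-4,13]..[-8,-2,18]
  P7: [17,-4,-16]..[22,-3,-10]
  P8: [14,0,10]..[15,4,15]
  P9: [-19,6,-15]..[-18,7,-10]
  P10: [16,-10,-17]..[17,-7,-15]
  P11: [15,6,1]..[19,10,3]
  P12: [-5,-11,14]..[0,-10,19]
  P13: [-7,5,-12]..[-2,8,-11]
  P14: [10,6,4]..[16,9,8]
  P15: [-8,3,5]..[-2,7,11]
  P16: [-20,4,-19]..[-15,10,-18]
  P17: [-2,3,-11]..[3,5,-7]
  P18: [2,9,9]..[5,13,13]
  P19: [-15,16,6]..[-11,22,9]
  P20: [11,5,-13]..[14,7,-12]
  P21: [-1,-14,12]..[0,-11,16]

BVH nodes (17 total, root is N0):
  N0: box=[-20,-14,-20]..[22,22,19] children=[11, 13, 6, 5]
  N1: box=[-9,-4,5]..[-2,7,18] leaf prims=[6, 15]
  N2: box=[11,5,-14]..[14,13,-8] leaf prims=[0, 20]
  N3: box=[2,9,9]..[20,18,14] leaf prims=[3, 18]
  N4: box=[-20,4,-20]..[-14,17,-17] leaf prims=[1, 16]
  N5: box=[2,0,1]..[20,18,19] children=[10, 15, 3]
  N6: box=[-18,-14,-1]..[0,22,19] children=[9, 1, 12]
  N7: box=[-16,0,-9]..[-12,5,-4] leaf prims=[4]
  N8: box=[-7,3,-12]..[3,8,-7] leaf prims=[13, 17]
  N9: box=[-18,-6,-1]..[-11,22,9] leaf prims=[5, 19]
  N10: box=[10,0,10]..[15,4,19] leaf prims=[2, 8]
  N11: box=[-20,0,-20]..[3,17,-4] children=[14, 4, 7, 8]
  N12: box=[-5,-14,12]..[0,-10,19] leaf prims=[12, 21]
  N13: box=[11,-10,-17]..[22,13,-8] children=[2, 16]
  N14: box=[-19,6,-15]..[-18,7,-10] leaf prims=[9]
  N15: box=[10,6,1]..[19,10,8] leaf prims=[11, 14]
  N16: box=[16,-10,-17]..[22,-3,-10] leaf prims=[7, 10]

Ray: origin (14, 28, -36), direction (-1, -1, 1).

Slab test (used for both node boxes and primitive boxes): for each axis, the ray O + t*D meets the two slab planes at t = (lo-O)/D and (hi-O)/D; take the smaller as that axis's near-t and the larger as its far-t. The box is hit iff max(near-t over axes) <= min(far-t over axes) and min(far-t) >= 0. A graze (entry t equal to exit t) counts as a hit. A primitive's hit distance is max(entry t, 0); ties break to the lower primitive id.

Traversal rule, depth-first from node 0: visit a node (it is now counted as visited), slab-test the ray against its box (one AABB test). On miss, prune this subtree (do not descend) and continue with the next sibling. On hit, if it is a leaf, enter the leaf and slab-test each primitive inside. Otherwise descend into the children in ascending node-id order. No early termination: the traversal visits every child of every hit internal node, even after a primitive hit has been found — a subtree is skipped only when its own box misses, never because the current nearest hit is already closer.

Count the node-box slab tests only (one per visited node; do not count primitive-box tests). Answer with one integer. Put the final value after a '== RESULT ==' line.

Walk:
N0 x:[-8,34] y:[6,42] z:[16,55] -> hit [16,34], descend [5, 6, 11, 13]
  N5 x:[-6,12] y:[10,28] z:[37,55] -> miss, prune
  N6 x:[14,32] y:[6,42] z:[35,55] -> miss, prune
  N11 x:[11,34] y:[11,28] z:[16,32] -> hit [16,28], descend [4, 7, 8, 14]
    N4 x:[28,34] y:[11,24] z:[16,19] -> miss, prune
    N7 x:[26,30] y:[23,28] z:[27,32] -> hit [27,28] leaf, test {P4@t=27}
    N8 x:[11,21] y:[20,25] z:[24,29] -> miss, prune
    N14 x:[32,33] y:[21,22] z:[21,26] -> miss, prune
  N13 x:[-8,3] y:[15,38] z:[19,28] -> miss, prune

Summary -> nodes [0, 5, 6, 11, 4, 7, 8, 14, 13]; box-tests=9; leaf-entries=1; first=P4

== RESULT ==
9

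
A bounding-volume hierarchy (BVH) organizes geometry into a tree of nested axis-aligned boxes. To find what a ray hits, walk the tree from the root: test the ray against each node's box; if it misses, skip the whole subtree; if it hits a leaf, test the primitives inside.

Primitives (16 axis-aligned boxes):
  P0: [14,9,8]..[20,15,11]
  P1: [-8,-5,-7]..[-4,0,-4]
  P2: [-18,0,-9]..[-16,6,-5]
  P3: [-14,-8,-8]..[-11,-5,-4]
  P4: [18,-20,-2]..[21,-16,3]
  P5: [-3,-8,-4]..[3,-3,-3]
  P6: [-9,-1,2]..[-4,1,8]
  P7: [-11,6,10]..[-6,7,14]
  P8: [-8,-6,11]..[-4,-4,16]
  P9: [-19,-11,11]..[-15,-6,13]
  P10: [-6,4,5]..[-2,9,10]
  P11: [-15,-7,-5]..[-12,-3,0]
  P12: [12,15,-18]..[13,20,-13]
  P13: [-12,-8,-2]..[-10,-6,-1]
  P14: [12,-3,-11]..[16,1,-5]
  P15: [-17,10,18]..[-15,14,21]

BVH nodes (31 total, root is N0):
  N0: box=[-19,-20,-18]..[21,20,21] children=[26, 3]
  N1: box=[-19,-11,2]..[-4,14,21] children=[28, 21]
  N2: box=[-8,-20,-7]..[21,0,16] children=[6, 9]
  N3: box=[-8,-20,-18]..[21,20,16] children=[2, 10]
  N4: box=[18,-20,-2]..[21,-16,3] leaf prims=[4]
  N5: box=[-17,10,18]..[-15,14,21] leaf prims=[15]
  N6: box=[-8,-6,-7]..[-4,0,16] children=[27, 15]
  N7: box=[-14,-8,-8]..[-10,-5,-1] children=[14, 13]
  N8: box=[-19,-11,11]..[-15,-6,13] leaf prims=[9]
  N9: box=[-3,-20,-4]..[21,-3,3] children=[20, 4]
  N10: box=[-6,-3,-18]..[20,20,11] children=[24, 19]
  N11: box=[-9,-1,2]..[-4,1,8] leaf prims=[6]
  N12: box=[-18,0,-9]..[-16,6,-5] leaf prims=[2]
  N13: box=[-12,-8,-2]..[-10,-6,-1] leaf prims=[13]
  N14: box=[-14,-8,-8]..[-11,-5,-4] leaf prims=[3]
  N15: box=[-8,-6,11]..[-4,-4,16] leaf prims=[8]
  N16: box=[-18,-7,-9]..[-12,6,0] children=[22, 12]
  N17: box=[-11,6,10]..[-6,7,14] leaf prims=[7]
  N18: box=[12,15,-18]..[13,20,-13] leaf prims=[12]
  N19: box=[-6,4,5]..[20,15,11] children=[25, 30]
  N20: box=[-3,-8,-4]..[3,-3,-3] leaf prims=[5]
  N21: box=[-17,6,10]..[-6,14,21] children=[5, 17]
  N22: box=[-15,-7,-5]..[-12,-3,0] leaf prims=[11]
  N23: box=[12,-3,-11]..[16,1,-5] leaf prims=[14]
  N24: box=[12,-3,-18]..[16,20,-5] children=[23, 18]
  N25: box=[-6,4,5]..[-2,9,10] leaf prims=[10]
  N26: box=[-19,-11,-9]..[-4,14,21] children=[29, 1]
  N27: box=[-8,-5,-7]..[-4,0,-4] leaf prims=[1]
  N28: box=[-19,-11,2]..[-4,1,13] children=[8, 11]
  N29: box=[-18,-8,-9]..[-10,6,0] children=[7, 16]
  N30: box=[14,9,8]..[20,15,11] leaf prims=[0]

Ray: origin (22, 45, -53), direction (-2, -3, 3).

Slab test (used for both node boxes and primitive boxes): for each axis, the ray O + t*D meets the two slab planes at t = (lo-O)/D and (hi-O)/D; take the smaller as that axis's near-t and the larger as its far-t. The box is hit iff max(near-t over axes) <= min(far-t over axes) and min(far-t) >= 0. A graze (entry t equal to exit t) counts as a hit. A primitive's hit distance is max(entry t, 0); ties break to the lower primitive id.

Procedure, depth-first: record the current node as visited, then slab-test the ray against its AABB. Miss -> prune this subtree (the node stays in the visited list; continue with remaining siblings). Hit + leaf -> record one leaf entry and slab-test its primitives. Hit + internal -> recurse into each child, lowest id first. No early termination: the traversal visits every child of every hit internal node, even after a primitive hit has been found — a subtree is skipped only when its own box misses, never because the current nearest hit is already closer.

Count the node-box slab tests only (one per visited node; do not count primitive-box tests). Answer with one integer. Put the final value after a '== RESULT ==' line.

Walk:
N0 x:[1/2,41/2] y:[25/3,65/3] z:[35/3,74/3] -> hit [35/3,41/2], descend [3, 26]
  N3 x:[1/2,15] y:[25/3,65/3] z:[35/3,23] -> hit [35/3,15], descend [2, 10]
    N2 x:[1/2,15] y:[15,65/3] z:[46/3,23] -> miss, prune
    N10 x:[1,14] y:[25/3,16] z:[35/3,64/3] -> hit [35/3,14], descend [19, 24]
      N19 x:[1,14] y:[10,41/3] z:[58/3,64/3] -> miss, prune
      N24 x:[3,5] y:[25/3,16] z:[35/3,16] -> miss, prune
  N26 x:[13,41/2] y:[31/3,56/3] z:[44/3,74/3] -> hit [44/3,56/3], descend [1, 29]
    N1 x:[13,41/2] y:[31/3,56/3] z:[55/3,74/3] -> hit [55/3,56/3], descend [21, 28]
      N21 x:[14,39/2] y:[31/3,13] z:[21,74/3] -> miss, prune
      N28 x:[13,41/2] y:[44/3,56/3] z:[55/3,22] -> hit [55/3,56/3], descend [8, 11]
        N8 x:[37/2,41/2] y:[17,56/3] z:[64/3,22] -> miss, prune
        N11 x:[13,31/2] y:[44/3,46/3] z:[55/3,61/3] -> miss, prune
    N29 x:[16,20] y:[13,53/3] z:[44/3,53/3] -> hit [16,53/3], descend [7, 16]
      N7 x:[16,18] y:[50/3,53/3] z:[15,52/3] -> hit [50/3,52/3], descend [13, 14]
        N13 x:[16,17] y:[17,53/3] z:[17,52/3] -> hit [17,17] leaf, test {P13@t=17}
        N14 x:[33/2,18] y:[50/3,53/3] z:[15,49/3] -> miss, prune
      N16 x:[17,20] y:[13,52/3] z:[44/3,53/3] -> hit [17,52/3], descend [12, 22]
        N12 x:[19,20] y:[13,15] z:[44/3,16] -> miss, prune
        N22 x:[17,37/2] y:[16,52/3] z:[16,53/3] -> hit [17,52/3] leaf, test {P11@t=17}

19 AABB tests over nodes [0, 3, 2, 10, 19, 24, 26, 1, 21, 28, 8, 11, 29, 7, 13, 14, 16, 12, 22]; 2 leaves entered; closest P11.

== RESULT ==
19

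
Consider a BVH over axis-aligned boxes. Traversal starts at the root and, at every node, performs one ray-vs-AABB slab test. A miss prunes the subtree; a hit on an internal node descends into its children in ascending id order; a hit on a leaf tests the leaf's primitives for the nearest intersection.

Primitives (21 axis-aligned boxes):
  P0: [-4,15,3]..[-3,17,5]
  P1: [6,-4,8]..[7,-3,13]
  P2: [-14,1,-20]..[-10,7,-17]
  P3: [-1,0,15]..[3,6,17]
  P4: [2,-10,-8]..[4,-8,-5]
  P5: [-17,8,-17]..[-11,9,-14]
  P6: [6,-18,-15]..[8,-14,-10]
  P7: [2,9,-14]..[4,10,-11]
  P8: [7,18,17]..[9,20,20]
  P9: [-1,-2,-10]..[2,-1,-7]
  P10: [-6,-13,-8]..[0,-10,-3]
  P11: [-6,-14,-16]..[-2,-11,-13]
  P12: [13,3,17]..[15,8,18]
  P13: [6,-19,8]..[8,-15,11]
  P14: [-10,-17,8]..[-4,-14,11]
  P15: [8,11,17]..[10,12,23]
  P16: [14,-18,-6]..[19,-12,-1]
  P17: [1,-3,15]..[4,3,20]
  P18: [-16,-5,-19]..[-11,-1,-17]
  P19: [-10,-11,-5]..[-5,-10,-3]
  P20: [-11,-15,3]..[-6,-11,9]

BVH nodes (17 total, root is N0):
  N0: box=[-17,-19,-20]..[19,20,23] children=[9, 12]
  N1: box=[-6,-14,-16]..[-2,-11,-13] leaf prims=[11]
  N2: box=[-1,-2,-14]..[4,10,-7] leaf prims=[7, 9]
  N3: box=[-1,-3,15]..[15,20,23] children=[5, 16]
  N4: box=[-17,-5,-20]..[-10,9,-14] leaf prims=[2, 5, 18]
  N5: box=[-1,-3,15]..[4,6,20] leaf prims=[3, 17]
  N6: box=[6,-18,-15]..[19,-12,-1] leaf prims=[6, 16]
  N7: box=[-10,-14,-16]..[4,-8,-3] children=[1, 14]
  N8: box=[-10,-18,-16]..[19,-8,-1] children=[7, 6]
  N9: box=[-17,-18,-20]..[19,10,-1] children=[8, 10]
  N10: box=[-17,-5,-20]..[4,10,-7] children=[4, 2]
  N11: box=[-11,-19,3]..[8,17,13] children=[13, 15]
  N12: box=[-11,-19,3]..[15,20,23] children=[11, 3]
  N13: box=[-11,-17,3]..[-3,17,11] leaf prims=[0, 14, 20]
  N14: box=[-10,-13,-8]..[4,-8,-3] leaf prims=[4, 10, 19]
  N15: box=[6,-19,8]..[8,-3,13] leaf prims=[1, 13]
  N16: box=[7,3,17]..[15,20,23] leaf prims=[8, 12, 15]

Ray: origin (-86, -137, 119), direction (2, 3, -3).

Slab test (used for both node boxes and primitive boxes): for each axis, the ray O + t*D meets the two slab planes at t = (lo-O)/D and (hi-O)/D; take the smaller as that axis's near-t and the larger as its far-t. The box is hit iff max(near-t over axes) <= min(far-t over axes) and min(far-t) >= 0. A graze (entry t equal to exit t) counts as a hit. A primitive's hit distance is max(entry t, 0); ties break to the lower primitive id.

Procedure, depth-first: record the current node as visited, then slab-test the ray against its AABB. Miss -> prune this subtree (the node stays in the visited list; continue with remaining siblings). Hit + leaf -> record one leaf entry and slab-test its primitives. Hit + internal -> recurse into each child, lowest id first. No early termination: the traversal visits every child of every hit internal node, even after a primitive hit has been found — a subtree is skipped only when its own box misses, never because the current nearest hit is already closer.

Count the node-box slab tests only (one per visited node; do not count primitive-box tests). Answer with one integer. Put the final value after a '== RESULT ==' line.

Trace the traversal:
N0 x:[69/2,105/2] y:[118/3,157/3] z:[32,139/3] -> hit [118/3,139/3], descend [9, 12]
  N9 x:[69/2,105/2] y:[119/3,49] z:[40,139/3] -> hit [40,139/3], descend [8, 10]
    N8 x:[38,105/2] y:[119/3,43] z:[40,45] -> hit [40,43], descend [6, 7]
      N6 x:[46,105/2] y:[119/3,125/3] z:[40,134/3] -> miss, prune
      N7 x:[38,45] y:[41,43] z:[122/3,45] -> hit [41,43], descend [1, 14]
        N1 x:[40,42] y:[41,42] z:[44,45] -> miss, prune
        N14 x:[38,45] y:[124/3,43] z:[122/3,127/3] -> hit [124/3,127/3] leaf, test {P4(miss), P10@t=124/3, P19(miss)}
    N10 x:[69/2,45] y:[44,49] z:[42,139/3] -> hit [44,45], descend [2, 4]
      N2 x:[85/2,45] y:[45,49] z:[42,133/3] -> miss, prune
      N4 x:[69/2,38] y:[44,146/3] z:[133/3,139/3] -> miss, prune
  N12 x:[75/2,101/2] y:[118/3,157/3] z:[32,116/3] -> miss, prune

11 AABB tests over nodes [0, 9, 8, 6, 7, 1, 14, 10, 2, 4, 12]; 1 leaf entered; closest P10.

== RESULT ==
11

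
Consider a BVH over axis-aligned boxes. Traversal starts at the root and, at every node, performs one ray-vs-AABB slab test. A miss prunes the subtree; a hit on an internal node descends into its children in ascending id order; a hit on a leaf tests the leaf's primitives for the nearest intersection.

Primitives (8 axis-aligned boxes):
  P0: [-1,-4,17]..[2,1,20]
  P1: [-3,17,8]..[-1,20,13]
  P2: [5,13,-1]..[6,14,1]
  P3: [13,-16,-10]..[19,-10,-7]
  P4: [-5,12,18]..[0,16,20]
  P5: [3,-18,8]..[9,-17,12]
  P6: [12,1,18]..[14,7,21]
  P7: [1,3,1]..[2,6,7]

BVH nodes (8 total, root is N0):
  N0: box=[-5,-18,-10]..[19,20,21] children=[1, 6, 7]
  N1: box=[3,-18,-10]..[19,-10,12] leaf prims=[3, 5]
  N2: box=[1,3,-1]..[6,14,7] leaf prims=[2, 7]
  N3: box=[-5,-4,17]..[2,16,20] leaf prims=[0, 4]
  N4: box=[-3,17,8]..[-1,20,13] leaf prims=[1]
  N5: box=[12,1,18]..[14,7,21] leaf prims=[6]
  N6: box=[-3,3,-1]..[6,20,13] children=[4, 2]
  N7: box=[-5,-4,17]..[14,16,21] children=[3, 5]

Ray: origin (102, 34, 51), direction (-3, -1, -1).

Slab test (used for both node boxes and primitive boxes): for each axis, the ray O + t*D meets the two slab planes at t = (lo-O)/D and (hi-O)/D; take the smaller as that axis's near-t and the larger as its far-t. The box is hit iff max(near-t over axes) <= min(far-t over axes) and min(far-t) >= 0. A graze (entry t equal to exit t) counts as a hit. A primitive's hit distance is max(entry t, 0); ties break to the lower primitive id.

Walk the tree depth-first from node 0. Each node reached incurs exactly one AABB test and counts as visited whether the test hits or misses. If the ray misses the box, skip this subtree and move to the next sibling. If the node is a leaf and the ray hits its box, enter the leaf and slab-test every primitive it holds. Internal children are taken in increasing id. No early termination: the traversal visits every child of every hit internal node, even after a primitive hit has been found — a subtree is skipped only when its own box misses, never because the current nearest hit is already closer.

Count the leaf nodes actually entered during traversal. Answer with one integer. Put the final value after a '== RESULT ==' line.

Traverse from the root:
N0 x:[83/3,107/3] y:[14,52] z:[30,61] -> hit [30,107/3], descend [1, 6, 7]
  N1 x:[83/3,33] y:[44,52] z:[39,61] -> miss, prune
  N6 x:[32,35] y:[14,31] z:[38,52] -> miss, prune
  N7 x:[88/3,107/3] y:[18,38] z:[30,34] -> hit [30,34], descend [3, 5]
    N3 x:[100/3,107/3] y:[18,38] z:[31,34] -> hit [100/3,34] leaf, test {P0@t=100/3, P4(miss)}
    N5 x:[88/3,30] y:[27,33] z:[30,33] -> hit [30,30] leaf, test {P6@t=30}

order=[0, 1, 6, 7, 3, 5]  |boxes|=6  |leaves|=2  hit=P6

== RESULT ==
2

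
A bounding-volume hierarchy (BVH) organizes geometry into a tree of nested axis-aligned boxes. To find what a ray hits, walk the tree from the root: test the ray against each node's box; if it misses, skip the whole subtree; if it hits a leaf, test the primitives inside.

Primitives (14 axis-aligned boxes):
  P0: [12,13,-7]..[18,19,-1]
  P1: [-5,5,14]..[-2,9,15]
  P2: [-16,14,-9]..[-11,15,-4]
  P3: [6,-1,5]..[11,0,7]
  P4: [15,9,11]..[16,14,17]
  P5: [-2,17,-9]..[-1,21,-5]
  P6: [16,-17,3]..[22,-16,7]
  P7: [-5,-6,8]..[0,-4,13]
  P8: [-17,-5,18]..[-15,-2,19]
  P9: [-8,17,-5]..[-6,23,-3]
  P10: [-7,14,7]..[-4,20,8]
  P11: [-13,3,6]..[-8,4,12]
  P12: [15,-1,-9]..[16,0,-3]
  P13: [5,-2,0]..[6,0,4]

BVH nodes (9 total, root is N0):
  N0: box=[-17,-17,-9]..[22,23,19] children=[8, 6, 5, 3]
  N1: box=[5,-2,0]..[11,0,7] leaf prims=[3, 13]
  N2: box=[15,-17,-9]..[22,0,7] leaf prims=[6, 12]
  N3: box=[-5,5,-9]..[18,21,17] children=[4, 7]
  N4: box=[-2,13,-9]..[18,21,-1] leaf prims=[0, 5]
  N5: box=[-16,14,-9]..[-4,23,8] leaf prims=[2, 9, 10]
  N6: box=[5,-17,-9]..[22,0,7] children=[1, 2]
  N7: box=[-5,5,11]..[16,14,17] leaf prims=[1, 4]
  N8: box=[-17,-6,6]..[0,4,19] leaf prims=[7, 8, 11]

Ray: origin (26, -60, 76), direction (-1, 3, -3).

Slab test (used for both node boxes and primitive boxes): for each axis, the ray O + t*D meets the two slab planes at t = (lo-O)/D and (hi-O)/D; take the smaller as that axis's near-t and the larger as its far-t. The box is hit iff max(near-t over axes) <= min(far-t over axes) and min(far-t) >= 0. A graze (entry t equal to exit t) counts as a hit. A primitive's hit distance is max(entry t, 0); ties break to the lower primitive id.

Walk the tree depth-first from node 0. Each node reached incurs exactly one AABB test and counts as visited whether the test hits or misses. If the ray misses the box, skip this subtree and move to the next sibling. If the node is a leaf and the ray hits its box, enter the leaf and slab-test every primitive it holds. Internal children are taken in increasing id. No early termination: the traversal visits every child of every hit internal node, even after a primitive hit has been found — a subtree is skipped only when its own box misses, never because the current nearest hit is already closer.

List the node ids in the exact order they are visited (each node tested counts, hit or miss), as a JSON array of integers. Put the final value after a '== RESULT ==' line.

Traverse from the root:
N0 x:[4,43] y:[43/3,83/3] z:[19,85/3] -> hit [19,83/3], descend [3, 5, 6, 8]
  N3 x:[8,31] y:[65/3,27] z:[59/3,85/3] -> hit [65/3,27], descend [4, 7]
    N4 x:[8,28] y:[73/3,27] z:[77/3,85/3] -> hit [77/3,27] leaf, test {P0(miss), P5@t=27}
    N7 x:[10,31] y:[65/3,74/3] z:[59/3,65/3] -> hit [65/3,65/3] leaf, test {P1(miss), P4(miss)}
  N5 x:[30,42] y:[74/3,83/3] z:[68/3,85/3] -> miss, prune
  N6 x:[4,21] y:[43/3,20] z:[23,85/3] -> miss, prune
  N8 x:[26,43] y:[18,64/3] z:[19,70/3] -> miss, prune

Summary -> nodes [0, 3, 4, 7, 5, 6, 8]; box-tests=7; leaf-entries=2; first=P5

== RESULT ==
[0, 3, 4, 7, 5, 6, 8]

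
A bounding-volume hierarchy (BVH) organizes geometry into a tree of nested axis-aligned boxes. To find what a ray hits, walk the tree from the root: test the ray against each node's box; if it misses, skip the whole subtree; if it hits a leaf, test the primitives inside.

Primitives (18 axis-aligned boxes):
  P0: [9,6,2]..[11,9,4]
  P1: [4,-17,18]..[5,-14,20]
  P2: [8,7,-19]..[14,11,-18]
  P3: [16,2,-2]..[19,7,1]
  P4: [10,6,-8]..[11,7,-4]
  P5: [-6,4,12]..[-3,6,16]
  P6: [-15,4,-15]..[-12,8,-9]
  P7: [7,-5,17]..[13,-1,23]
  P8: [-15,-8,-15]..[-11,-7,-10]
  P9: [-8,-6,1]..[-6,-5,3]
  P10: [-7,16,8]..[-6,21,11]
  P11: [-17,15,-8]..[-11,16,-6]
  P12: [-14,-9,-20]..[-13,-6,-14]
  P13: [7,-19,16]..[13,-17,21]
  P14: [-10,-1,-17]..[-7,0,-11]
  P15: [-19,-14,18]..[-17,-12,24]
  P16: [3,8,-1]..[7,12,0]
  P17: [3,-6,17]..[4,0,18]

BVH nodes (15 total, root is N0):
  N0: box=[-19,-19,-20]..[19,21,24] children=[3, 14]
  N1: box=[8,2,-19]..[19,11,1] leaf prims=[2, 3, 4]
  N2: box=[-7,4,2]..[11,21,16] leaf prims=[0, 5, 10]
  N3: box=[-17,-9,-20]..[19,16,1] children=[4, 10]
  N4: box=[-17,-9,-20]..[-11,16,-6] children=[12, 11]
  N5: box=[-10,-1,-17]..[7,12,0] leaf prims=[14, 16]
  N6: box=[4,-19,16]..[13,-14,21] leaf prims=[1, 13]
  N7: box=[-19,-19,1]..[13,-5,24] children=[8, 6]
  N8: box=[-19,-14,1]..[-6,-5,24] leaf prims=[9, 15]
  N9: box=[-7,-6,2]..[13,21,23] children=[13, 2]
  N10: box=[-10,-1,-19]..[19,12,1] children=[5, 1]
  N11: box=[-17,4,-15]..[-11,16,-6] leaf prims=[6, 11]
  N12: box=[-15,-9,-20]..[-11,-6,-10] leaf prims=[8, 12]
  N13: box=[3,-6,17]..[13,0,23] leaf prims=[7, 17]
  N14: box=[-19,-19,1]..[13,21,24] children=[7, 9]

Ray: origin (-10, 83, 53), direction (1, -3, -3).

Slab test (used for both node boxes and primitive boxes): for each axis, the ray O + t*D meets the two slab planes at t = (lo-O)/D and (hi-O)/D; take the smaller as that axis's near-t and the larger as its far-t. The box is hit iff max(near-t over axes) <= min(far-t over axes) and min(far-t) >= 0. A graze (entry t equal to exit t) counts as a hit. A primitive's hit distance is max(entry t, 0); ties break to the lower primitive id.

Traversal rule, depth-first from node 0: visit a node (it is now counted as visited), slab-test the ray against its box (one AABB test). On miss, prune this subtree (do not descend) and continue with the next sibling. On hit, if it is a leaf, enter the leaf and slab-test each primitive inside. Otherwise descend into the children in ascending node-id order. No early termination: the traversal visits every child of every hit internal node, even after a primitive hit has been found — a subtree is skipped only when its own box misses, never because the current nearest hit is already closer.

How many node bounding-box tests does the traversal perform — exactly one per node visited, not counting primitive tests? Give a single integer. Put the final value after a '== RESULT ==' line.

Trace the traversal:
N0 x:[-9,29] y:[62/3,34] z:[29/3,73/3] -> hit [62/3,73/3], descend [3, 14]
  N3 x:[-7,29] y:[67/3,92/3] z:[52/3,73/3] -> hit [67/3,73/3], descend [4, 10]
    N4 x:[-7,-1] y:[67/3,92/3] z:[59/3,73/3] -> miss, prune
    N10 x:[0,29] y:[71/3,28] z:[52/3,24] -> hit [71/3,24], descend [1, 5]
      N1 x:[18,29] y:[24,27] z:[52/3,24] -> hit [24,24] leaf, test {P2@t=24, P3(miss), P4(miss)}
      N5 x:[0,17] y:[71/3,28] z:[53/3,70/3] -> miss, prune
  N14 x:[-9,23] y:[62/3,34] z:[29/3,52/3] -> miss, prune

7 AABB tests over nodes [0, 3, 4, 10, 1, 5, 14]; 1 leaf entered; closest P2.

== RESULT ==
7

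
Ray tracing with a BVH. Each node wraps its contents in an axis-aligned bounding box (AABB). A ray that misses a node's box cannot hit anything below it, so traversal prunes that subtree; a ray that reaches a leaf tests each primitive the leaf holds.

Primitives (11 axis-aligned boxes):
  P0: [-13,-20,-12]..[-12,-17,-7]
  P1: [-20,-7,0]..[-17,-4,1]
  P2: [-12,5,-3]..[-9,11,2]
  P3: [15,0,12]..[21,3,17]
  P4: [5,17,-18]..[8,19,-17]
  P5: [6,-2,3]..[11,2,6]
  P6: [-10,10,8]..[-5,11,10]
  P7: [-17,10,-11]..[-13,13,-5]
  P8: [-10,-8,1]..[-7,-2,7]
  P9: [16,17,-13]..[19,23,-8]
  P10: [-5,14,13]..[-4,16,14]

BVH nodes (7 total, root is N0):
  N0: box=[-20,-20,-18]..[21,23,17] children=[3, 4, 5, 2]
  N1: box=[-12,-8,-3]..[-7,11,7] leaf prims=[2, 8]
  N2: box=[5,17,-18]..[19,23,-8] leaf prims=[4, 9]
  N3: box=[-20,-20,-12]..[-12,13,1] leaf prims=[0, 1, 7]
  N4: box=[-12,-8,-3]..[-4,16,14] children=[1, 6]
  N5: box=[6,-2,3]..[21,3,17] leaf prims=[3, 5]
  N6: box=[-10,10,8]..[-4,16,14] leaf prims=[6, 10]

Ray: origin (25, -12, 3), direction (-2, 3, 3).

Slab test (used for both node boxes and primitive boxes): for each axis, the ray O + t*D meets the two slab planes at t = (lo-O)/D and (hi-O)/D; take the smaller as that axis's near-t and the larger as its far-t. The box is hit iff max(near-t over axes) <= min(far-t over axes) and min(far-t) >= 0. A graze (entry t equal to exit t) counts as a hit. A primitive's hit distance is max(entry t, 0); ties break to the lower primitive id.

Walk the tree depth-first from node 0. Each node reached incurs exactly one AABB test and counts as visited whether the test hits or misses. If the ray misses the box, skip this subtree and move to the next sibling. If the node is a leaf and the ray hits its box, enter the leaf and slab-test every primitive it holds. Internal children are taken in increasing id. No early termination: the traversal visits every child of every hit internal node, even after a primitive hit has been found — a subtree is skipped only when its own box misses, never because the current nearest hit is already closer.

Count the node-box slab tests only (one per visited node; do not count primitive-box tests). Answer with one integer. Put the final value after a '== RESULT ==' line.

Walk:
N0 x:[2,45/2] y:[-8/3,35/3] z:[-7,14/3] -> hit [2,14/3], descend [2, 3, 4, 5]
  N2 x:[3,10] y:[29/3,35/3] z:[-7,-11/3] -> miss, prune
  N3 x:[37/2,45/2] y:[-8/3,25/3] z:[-5,-2/3] -> miss, prune
  N4 x:[29/2,37/2] y:[4/3,28/3] z:[-2,11/3] -> miss, prune
  N5 x:[2,19/2] y:[10/3,5] z:[0,14/3] -> hit [10/3,14/3] leaf, test {P3@t=4, P5(miss)}

order=[0, 2, 3, 4, 5]  |boxes|=5  |leaves|=1  hit=P3

== RESULT ==
5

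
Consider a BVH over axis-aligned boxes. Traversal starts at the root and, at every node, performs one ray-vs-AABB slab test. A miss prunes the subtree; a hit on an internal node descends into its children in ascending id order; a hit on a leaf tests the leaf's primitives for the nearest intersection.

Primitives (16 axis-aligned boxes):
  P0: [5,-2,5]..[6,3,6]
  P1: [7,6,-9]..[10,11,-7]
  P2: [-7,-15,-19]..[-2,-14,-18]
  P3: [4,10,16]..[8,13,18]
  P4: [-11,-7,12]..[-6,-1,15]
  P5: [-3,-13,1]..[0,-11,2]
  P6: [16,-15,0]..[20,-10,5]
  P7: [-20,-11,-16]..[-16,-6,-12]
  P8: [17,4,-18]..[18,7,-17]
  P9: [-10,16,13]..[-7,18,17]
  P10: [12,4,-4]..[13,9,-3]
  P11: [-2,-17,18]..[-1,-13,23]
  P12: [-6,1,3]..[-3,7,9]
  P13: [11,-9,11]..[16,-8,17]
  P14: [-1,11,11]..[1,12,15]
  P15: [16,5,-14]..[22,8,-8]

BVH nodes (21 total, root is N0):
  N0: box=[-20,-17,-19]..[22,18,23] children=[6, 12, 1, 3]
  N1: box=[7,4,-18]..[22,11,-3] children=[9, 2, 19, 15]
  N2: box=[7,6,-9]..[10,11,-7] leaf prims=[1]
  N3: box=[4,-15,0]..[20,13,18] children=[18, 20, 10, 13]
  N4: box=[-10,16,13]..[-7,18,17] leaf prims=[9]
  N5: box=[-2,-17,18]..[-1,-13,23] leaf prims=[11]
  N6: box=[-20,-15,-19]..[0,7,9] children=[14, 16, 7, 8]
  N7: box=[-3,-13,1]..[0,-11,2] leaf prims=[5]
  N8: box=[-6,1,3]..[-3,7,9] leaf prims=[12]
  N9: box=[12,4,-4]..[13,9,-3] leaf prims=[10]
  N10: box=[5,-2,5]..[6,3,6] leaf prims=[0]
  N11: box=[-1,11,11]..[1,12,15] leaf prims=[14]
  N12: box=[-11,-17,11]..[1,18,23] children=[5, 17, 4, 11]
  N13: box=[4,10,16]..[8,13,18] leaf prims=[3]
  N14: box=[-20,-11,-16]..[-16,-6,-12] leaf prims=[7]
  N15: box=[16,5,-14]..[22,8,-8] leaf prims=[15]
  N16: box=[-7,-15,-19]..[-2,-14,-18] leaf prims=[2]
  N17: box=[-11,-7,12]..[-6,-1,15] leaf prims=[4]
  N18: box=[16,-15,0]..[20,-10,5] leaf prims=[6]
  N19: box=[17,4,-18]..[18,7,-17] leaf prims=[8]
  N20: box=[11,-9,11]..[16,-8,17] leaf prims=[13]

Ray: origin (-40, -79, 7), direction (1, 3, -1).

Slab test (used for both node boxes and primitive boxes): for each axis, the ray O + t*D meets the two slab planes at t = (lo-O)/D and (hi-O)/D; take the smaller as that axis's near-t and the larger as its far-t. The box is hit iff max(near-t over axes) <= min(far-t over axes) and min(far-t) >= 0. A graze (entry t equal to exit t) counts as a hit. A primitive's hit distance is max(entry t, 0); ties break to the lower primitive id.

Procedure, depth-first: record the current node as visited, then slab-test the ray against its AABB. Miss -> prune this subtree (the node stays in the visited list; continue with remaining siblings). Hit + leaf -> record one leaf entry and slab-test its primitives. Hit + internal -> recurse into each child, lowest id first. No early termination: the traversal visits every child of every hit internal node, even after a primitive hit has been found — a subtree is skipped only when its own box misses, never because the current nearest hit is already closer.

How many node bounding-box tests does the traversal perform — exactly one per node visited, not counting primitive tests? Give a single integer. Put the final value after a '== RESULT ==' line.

Traverse from the root:
N0 x:[20,62] y:[62/3,97/3] z:[-16,26] -> hit [62/3,26], descend [1, 3, 6, 12]
  N1 x:[47,62] y:[83/3,30] z:[10,25] -> miss, prune
  N3 x:[44,60] y:[64/3,92/3] z:[-11,7] -> miss, prune
  N6 x:[20,40] y:[64/3,86/3] z:[-2,26] -> hit [64/3,26], descend [7, 8, 14, 16]
    N7 x:[37,40] y:[22,68/3] z:[5,6] -> miss, prune
    N8 x:[34,37] y:[80/3,86/3] z:[-2,4] -> miss, prune
    N14 x:[20,24] y:[68/3,73/3] z:[19,23] -> hit [68/3,23] leaf, test {P7@t=68/3}
    N16 x:[33,38] y:[64/3,65/3] z:[25,26] -> miss, prune
  N12 x:[29,41] y:[62/3,97/3] z:[-16,-4] -> miss, prune

order=[0, 1, 3, 6, 7, 8, 14, 16, 12]  |boxes|=9  |leaves|=1  hit=P7

== RESULT ==
9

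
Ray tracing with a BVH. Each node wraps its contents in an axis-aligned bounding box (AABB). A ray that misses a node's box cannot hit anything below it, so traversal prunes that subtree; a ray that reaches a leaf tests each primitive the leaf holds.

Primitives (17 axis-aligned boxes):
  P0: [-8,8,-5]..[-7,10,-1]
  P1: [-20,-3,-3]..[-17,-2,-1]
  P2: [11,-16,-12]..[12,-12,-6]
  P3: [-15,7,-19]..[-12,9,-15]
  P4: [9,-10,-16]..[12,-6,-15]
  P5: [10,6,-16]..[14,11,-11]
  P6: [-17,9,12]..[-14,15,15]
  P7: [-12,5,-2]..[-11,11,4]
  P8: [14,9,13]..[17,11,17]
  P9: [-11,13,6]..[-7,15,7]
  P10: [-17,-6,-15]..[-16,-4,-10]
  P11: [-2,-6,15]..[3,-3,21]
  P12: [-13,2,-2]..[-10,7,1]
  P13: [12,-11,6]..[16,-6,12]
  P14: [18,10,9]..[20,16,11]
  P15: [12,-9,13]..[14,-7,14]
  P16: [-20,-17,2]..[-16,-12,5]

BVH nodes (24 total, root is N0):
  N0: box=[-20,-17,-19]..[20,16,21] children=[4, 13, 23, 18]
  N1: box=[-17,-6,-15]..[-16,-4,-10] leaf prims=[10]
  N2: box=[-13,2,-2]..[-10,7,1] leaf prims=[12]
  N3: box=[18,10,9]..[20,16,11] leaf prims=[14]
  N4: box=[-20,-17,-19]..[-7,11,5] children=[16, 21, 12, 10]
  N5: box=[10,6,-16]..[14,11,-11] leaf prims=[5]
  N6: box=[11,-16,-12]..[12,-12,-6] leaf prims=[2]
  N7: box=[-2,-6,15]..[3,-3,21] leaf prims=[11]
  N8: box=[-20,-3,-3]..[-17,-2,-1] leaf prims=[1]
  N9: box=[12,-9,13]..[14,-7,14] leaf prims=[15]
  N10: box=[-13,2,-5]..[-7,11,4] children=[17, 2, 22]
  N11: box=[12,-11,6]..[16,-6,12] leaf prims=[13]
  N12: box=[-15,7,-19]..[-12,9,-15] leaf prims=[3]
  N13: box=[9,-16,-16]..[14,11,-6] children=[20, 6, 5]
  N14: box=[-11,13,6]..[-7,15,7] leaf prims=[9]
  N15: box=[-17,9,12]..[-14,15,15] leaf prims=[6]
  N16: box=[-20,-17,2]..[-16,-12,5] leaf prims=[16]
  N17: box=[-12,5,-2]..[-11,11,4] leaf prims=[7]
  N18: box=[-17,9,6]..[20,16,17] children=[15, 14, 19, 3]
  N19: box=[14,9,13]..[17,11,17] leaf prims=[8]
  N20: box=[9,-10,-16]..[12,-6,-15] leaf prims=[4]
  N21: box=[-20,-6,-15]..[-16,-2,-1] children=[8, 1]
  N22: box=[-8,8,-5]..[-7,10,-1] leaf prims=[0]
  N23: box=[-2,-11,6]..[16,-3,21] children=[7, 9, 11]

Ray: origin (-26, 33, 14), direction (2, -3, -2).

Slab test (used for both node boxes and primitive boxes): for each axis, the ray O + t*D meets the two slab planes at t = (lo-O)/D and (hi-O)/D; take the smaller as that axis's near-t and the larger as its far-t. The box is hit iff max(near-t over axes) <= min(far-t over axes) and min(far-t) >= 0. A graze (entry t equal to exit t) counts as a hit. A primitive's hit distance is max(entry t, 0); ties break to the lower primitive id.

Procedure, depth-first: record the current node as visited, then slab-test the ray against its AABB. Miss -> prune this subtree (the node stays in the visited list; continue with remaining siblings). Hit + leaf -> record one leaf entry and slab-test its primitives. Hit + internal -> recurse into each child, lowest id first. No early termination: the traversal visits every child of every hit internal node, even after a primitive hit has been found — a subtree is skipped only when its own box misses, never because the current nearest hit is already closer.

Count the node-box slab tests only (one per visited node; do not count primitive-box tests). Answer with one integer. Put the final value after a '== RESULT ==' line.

Walk:
N0 x:[3,23] y:[17/3,50/3] z:[-7/2,33/2] -> hit [17/3,33/2], descend [4, 13, 18, 23]
  N4 x:[3,19/2] y:[22/3,50/3] z:[9/2,33/2] -> hit [22/3,19/2], descend [10, 12, 16, 21]
    N10 x:[13/2,19/2] y:[22/3,31/3] z:[5,19/2] -> hit [22/3,19/2], descend [2, 17, 22]
      N2 x:[13/2,8] y:[26/3,31/3] z:[13/2,8] -> miss, prune
      N17 x:[7,15/2] y:[22/3,28/3] z:[5,8] -> hit [22/3,15/2] leaf, test {P7@t=22/3}
      N22 x:[9,19/2] y:[23/3,25/3] z:[15/2,19/2] -> miss, prune
    N12 x:[11/2,7] y:[8,26/3] z:[29/2,33/2] -> miss, prune
    N16 x:[3,5] y:[15,50/3] z:[9/2,6] -> miss, prune
    N21 x:[3,5] y:[35/3,13] z:[15/2,29/2] -> miss, prune
  N13 x:[35/2,20] y:[22/3,49/3] z:[10,15] -> miss, prune
  N18 x:[9/2,23] y:[17/3,8] z:[-3/2,4] -> miss, prune
  N23 x:[12,21] y:[12,44/3] z:[-7/2,4] -> miss, prune

Summary -> nodes [0, 4, 10, 2, 17, 22, 12, 16, 21, 13, 18, 23]; box-tests=12; leaf-entries=1; first=P7

== RESULT ==
12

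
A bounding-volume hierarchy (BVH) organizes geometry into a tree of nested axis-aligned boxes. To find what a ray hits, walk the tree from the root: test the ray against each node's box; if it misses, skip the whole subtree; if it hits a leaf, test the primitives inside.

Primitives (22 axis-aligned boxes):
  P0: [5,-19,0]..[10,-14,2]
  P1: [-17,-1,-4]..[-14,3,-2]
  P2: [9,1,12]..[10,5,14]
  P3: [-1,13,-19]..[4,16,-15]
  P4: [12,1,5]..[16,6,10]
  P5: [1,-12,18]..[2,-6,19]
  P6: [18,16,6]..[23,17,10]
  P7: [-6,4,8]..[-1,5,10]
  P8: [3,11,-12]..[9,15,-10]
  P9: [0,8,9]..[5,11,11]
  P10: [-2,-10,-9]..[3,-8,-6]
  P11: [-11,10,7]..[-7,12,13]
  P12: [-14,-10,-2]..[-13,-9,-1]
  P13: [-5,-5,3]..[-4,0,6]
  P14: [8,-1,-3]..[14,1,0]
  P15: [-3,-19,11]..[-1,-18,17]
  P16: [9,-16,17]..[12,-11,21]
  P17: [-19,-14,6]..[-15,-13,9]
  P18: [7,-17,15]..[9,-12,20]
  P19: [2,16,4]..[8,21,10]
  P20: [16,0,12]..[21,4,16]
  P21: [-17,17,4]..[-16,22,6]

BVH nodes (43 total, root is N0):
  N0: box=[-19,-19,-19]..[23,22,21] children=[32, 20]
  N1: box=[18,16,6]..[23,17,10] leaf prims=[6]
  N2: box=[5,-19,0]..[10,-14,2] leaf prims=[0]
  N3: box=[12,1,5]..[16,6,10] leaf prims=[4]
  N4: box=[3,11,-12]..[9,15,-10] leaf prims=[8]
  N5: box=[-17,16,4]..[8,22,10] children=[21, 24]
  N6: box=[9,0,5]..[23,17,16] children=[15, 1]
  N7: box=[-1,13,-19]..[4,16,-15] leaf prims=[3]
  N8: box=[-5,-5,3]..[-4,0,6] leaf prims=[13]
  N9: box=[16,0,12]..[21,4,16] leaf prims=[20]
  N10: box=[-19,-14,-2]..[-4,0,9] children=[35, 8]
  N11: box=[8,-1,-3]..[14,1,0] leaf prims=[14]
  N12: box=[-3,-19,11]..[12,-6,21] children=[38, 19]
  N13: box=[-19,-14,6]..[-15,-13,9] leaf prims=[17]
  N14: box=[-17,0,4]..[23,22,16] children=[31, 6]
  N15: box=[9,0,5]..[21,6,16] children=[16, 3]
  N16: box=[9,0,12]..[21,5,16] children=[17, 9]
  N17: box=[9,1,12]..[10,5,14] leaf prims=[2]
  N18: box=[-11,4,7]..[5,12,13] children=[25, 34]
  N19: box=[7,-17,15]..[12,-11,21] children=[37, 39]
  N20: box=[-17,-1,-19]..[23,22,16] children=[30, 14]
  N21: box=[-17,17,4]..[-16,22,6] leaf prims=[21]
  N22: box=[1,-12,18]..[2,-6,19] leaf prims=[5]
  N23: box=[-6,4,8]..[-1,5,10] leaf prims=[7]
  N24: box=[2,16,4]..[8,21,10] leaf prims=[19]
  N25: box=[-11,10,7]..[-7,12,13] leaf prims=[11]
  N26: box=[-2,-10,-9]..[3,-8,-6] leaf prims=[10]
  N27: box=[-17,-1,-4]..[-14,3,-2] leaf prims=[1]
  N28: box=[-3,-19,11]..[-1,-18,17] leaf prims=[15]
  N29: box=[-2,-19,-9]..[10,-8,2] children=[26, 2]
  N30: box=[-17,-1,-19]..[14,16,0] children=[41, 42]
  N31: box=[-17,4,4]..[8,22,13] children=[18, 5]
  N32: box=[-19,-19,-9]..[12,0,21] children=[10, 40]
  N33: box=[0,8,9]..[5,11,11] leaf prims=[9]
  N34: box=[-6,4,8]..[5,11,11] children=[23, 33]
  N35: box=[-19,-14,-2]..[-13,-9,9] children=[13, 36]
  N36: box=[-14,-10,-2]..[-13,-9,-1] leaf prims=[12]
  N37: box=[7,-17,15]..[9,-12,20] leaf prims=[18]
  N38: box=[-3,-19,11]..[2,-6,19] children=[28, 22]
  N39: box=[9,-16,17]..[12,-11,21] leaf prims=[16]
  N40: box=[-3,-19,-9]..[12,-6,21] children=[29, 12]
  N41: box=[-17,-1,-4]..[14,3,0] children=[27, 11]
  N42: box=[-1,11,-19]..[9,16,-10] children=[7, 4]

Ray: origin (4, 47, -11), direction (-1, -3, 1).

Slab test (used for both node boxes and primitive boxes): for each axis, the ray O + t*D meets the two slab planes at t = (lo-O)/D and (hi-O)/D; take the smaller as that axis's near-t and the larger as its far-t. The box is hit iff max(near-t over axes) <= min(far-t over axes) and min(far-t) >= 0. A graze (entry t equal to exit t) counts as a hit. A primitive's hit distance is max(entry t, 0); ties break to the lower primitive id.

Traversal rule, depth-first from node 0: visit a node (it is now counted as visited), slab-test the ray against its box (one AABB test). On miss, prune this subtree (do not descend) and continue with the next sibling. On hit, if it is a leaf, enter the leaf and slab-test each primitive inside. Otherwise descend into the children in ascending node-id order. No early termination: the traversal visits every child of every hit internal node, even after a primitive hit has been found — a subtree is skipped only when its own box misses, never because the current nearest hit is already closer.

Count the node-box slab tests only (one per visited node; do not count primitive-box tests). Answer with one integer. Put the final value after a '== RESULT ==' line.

Walk:
N0 x:[-19,23] y:[25/3,22] z:[-8,32] -> hit [25/3,22], descend [20, 32]
  N20 x:[-19,21] y:[25/3,16] z:[-8,27] -> hit [25/3,16], descend [14, 30]
    N14 x:[-19,21] y:[25/3,47/3] z:[15,27] -> hit [15,47/3], descend [6, 31]
      N6 x:[-19,-5] y:[10,47/3] z:[16,27] -> miss, prune
      N31 x:[-4,21] y:[25/3,43/3] z:[15,24] -> miss, prune
    N30 x:[-10,21] y:[31/3,16] z:[-8,11] -> hit [31/3,11], descend [41, 42]
      N41 x:[-10,21] y:[44/3,16] z:[7,11] -> miss, prune
      N42 x:[-5,5] y:[31/3,12] z:[-8,1] -> miss, prune
  N32 x:[-8,23] y:[47/3,22] z:[2,32] -> hit [47/3,22], descend [10, 40]
    N10 x:[8,23] y:[47/3,61/3] z:[9,20] -> hit [47/3,20], descend [8, 35]
      N8 x:[8,9] y:[47/3,52/3] z:[14,17] -> miss, prune
      N35 x:[17,23] y:[56/3,61/3] z:[9,20] -> hit [56/3,20], descend [13, 36]
        N13 x:[19,23] y:[20,61/3] z:[17,20] -> hit [20,20] leaf, test {P17@t=20}
        N36 x:[17,18] y:[56/3,19] z:[9,10] -> miss, prune
    N40 x:[-8,7] y:[53/3,22] z:[2,32] -> miss, prune

15 AABB tests over nodes [0, 20, 14, 6, 31, 30, 41, 42, 32, 10, 8, 35, 13, 36, 40]; 1 leaf entered; closest P17.

== RESULT ==
15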